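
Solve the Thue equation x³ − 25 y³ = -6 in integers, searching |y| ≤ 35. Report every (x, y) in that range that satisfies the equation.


The equation is x³ - 25y³ = -6. For fixed y, x³ = 25·y³ − 6, so a solution requires the RHS to be a perfect cube.
Strategy: iterate y from -35 to 35, compute RHS = 25·y³ − 6, and check whether it is a (positive or negative) perfect cube.
Check small values of y:
  y = 0: RHS = -6 is not a perfect cube.
  y = 1: RHS = 19 is not a perfect cube.
  y = -1: RHS = -31 is not a perfect cube.
  y = 2: RHS = 194 is not a perfect cube.
  y = -2: RHS = -206 is not a perfect cube.
  y = 3: RHS = 669 is not a perfect cube.
  y = -3: RHS = -681 is not a perfect cube.
Continuing the search up to |y| = 35 finds no solutions either.
No (x, y) in the scanned range satisfies the equation.

No integer solutions with |y| ≤ 35.


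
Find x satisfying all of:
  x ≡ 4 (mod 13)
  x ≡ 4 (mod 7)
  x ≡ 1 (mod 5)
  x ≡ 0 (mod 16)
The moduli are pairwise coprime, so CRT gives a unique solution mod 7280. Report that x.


Product of moduli M = 13 · 7 · 5 · 16 = 7280.
Merge one congruence at a time:
  Start: x ≡ 4 (mod 13).
  Combine with x ≡ 4 (mod 7); new modulus lcm = 91.
    Write x = 4 + 13·t and substitute into x ≡ 4 (mod 7): 13·t ≡ 4 − 4 = 0 (mod 7).
    Reduce coefficients mod 7: 6·t ≡ 0 (mod 7).
    The inverse of 6 mod 7 is 6 (since 6·6 = 36 = 5·7 + 1), so t ≡ 6·0 = 0 ≡ 0 (mod 7).
    Then x = 4 + 13·0 = 4, valid modulo lcm(13, 7) = 91: x ≡ 4 (mod 91).
  Combine with x ≡ 1 (mod 5); new modulus lcm = 455.
    Write x = 4 + 91·t and substitute into x ≡ 1 (mod 5): 91·t ≡ 1 − 4 = -3 (mod 5).
    Reduce coefficients mod 5: 1·t ≡ 2 (mod 5).
    So t ≡ 2 (mod 5).
    Then x = 4 + 91·2 = 186, valid modulo lcm(91, 5) = 455: x ≡ 186 (mod 455).
  Combine with x ≡ 0 (mod 16); new modulus lcm = 7280.
    Write x = 186 + 455·t and substitute into x ≡ 0 (mod 16): 455·t ≡ 0 − 186 = -186 (mod 16).
    Reduce coefficients mod 16: 7·t ≡ 6 (mod 16).
    The inverse of 7 mod 16 is 7 (since 7·7 = 49 = 3·16 + 1), so t ≡ 7·6 = 42 ≡ 10 (mod 16).
    Then x = 186 + 455·10 = 4736, valid modulo lcm(455, 16) = 7280: x ≡ 4736 (mod 7280).
Verify against each original: 4736 mod 13 = 4, 4736 mod 7 = 4, 4736 mod 5 = 1, 4736 mod 16 = 0.

x ≡ 4736 (mod 7280).


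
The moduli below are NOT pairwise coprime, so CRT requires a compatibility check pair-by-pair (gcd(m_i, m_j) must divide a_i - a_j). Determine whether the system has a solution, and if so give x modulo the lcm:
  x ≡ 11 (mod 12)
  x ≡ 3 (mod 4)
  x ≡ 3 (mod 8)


Moduli 12, 4, 8 are not pairwise coprime, so CRT works modulo lcm(m_i) when all pairwise compatibility conditions hold.
Pairwise compatibility: gcd(m_i, m_j) must divide a_i - a_j for every pair.
Merge one congruence at a time:
  Start: x ≡ 11 (mod 12).
  Combine with x ≡ 3 (mod 4): gcd(12, 4) = 4; 3 - 11 = -8, which IS divisible by 4, so compatible.
    Write x = 11 + 12·t and substitute into x ≡ 3 (mod 4): 12·t ≡ 3 − 11 = -8 (mod 4).
    Divide the congruence (and modulus) by g = 4: 3·t ≡ -2 (mod 1).
    Modulo 1 every t works; take t = 0.
    Then x = 11 + 12·0 = 11, valid modulo lcm(12, 4) = 12: x ≡ 11 (mod 12).
  Combine with x ≡ 3 (mod 8): gcd(12, 8) = 4; 3 - 11 = -8, which IS divisible by 4, so compatible.
    Write x = 11 + 12·t and substitute into x ≡ 3 (mod 8): 12·t ≡ 3 − 11 = -8 (mod 8).
    Divide the congruence (and modulus) by g = 4: 3·t ≡ -2 (mod 2).
    Reduce coefficients mod 2: 1·t ≡ 0 (mod 2).
    So t ≡ 0 (mod 2).
    Then x = 11 + 12·0 = 11, valid modulo lcm(12, 8) = 24: x ≡ 11 (mod 24).
Verify: 11 mod 12 = 11, 11 mod 4 = 3, 11 mod 8 = 3.

x ≡ 11 (mod 24).


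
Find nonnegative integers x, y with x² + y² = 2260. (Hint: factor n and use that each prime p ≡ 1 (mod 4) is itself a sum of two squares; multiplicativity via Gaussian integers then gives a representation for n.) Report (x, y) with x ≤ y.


Step 1: Factor n = 2260 = 2^2 · 5 · 113.
Step 2: Check the mod-4 condition on each prime factor: 2 = 2 (special); 5 ≡ 1 (mod 4), exponent 1; 113 ≡ 1 (mod 4), exponent 1.
All primes ≡ 3 (mod 4) appear to even exponent (or don't appear), so by the two-squares theorem n IS expressible as a sum of two squares.
Step 3: Build a representation. Group n = k² · m with k = 2 and m = 5 · 113 = 565 (a product of primes ≡ 1 (mod 4)); a representation of m scales to one of n via (k·x)² + (k·y)² = k²(x² + y²). Each prime p ≡ 1 (mod 4) is itself a sum of two squares; find a² by testing p − a² for a perfect square:
  5: 5 − 1² = 4 = 2² ⇒ 5 = 1² + 2².
  113: 113 − 1² = 112, 113 − 2² = 109, 113 − 3² = 104, 113 − 4² = 97, 113 − 5² = 88, 113 − 6² = 77, 113 − 7² = 64 = 8² ⇒ 113 = 7² + 8².
  Combine using the Brahmagupta–Fibonacci identity (a² + b²)(c² + d²) = (ac − bd)² + (ad + bc)² = (ac + bd)² + (ad − bc)²:
  5 · 113 = 565: from (1² + 2²)(7² + 8²), take (1·7 − 2·8, 1·8 + 2·7) = (7 − 16, 8 + 14) = (-9, 22); dropping signs (only squares matter) gives (9, 22); check 9² + 22² = 81 + 484 = 565 ✓.
  Scale by k = 2: (2·9, 2·22) = (18, 44).
Step 4: Order so x ≤ y and verify: 18² + 44² = 324 + 1936 = 2260 = n. ✓

n = 2260 = 18² + 44² (one valid representation with x ≤ y).


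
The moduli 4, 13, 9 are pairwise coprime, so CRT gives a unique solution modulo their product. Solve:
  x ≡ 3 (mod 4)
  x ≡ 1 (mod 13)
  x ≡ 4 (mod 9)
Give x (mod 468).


Moduli 4, 13, 9 are pairwise coprime; by CRT there is a unique solution modulo M = 4 · 13 · 9 = 468.
Solve pairwise, accumulating the modulus:
  Start with x ≡ 3 (mod 4).
  Combine with x ≡ 1 (mod 13): since gcd(4, 13) = 1, we get a unique residue mod 52.
    Write x = 3 + 4·t and substitute into x ≡ 1 (mod 13): 4·t ≡ 1 − 3 = -2 (mod 13).
    Reduce coefficients mod 13: 4·t ≡ 11 (mod 13).
    The inverse of 4 mod 13 is 10 (since 4·10 = 40 = 3·13 + 1), so t ≡ 10·11 = 110 ≡ 6 (mod 13).
    Then x = 3 + 4·6 = 27, valid modulo lcm(4, 13) = 52: x ≡ 27 (mod 52).
  Combine with x ≡ 4 (mod 9): since gcd(52, 9) = 1, we get a unique residue mod 468.
    Write x = 27 + 52·t and substitute into x ≡ 4 (mod 9): 52·t ≡ 4 − 27 = -23 (mod 9).
    Reduce coefficients mod 9: 7·t ≡ 4 (mod 9).
    The inverse of 7 mod 9 is 4 (since 7·4 = 28 = 3·9 + 1), so t ≡ 4·4 = 16 ≡ 7 (mod 9).
    Then x = 27 + 52·7 = 391, valid modulo lcm(52, 9) = 468: x ≡ 391 (mod 468).
Verify: 391 mod 4 = 3 ✓, 391 mod 13 = 1 ✓, 391 mod 9 = 4 ✓.

x ≡ 391 (mod 468).


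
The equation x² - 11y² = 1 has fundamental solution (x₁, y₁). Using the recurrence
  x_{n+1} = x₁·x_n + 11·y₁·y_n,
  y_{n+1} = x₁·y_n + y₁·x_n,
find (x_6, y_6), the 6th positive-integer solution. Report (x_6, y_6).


Step 1: Find the fundamental solution (x₁, y₁) of x² - 11y² = 1.
  Expand √11 as a continued fraction. a₀ = ⌊√11⌋ = 3; iterate m_{k+1} = d_k·a_k − m_k, d_{k+1} = (11 − m_{k+1}²)/d_k, a_{k+1} = ⌊(a₀ + m_{k+1})/d_{k+1}⌋ (starting m₀ = 0, d₀ = 1), with convergents p_k = a_k·p_{k-1} + p_{k-2}, q_k = a_k·q_{k-1} + q_{k-2} (p₋₁ = 1, q₋₁ = 0):
  k = 0: a₀ = 3; p₀/q₀ = 3/1; p₀² − 11·q₀² = 9 − 11 = -2.
  k = 1: m = 3, d = 2, a = ⌊(3 + 3)/2⌋ = 3; p/q = (3·3 + 1)/(3·1 + 0) = 10/3; p² − 11·q² = 100 − 99 = 1.
  The first convergent with p² − 11·q² = 1 gives the fundamental solution (x₁, y₁) = (10, 3).
Step 2: Apply the recurrence (x_{n+1}, y_{n+1}) = (x₁x_n + 11y₁y_n, x₁y_n + y₁x_n) repeatedly.
  From (x_1, y_1) = (10, 3): x_2 = 10·10 + 11·3·3 = 199; y_2 = 10·3 + 3·10 = 60.
  From (x_2, y_2) = (199, 60): x_3 = 10·199 + 11·3·60 = 3970; y_3 = 10·60 + 3·199 = 1197.
  From (x_3, y_3) = (3970, 1197): x_4 = 10·3970 + 11·3·1197 = 79201; y_4 = 10·1197 + 3·3970 = 23880.
  From (x_4, y_4) = (79201, 23880): x_5 = 10·79201 + 11·3·23880 = 1580050; y_5 = 10·23880 + 3·79201 = 476403.
  From (x_5, y_5) = (1580050, 476403): x_6 = 10·1580050 + 11·3·476403 = 31521799; y_6 = 10·476403 + 3·1580050 = 9504180.
Step 3: Verify x_6² - 11·y_6² = 993623812196401 - 993623812196400 = 1 (should be 1). ✓

(x_1, y_1) = (10, 3); (x_6, y_6) = (31521799, 9504180).


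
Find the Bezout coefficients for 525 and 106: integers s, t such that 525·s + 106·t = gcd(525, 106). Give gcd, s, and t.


Euclidean algorithm on (525, 106) — divide until remainder is 0:
  525 = 4 · 106 + 101
  106 = 1 · 101 + 5
  101 = 20 · 5 + 1
  5 = 5 · 1 + 0
gcd(525, 106) = 1.
Track Bezout coefficients alongside the remainders: start with r₀ = 525 = a·1 + b·0 (s = 1, t = 0) and r₁ = 106 = a·0 + b·1 (s = 0, t = 1); each new remainder r_{k+1} = r_{k-1} − q_k·r_k inherits s_{k+1} = s_{k-1} − q_k·s_k, t_{k+1} = t_{k-1} − q_k·t_k, so r_k = a·s_k + b·t_k at every step:
  q = 4: r = 101, s = 1 − 4·0 = 1, t = 0 − 4·1 = -4  (check: 525·1 + 106·(-4) = 101)
  q = 1: r = 5, s = 0 − 1·1 = -1, t = 1 − 1·(-4) = 5  (check: 525·(-1) + 106·5 = 5)
  q = 20: r = 1, s = 1 − 20·(-1) = 21, t = -4 − 20·5 = -104  (check: 525·21 + 106·(-104) = 1)
The row with r = 1 (the gcd) gives the Bezout coefficients s = 21, t = -104.
Result: 525 · (21) + 106 · (-104) = 1.

gcd(525, 106) = 1; s = 21, t = -104 (check: 525·21 + 106·(-104) = 1).


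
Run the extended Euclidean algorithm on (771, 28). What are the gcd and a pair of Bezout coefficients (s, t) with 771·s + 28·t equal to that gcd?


Euclidean algorithm on (771, 28) — divide until remainder is 0:
  771 = 27 · 28 + 15
  28 = 1 · 15 + 13
  15 = 1 · 13 + 2
  13 = 6 · 2 + 1
  2 = 2 · 1 + 0
gcd(771, 28) = 1.
Track Bezout coefficients alongside the remainders: start with r₀ = 771 = a·1 + b·0 (s = 1, t = 0) and r₁ = 28 = a·0 + b·1 (s = 0, t = 1); each new remainder r_{k+1} = r_{k-1} − q_k·r_k inherits s_{k+1} = s_{k-1} − q_k·s_k, t_{k+1} = t_{k-1} − q_k·t_k, so r_k = a·s_k + b·t_k at every step:
  q = 27: r = 15, s = 1 − 27·0 = 1, t = 0 − 27·1 = -27  (check: 771·1 + 28·(-27) = 15)
  q = 1: r = 13, s = 0 − 1·1 = -1, t = 1 − 1·(-27) = 28  (check: 771·(-1) + 28·28 = 13)
  q = 1: r = 2, s = 1 − 1·(-1) = 2, t = -27 − 1·28 = -55  (check: 771·2 + 28·(-55) = 2)
  q = 6: r = 1, s = -1 − 6·2 = -13, t = 28 − 6·(-55) = 358  (check: 771·(-13) + 28·358 = 1)
The row with r = 1 (the gcd) gives the Bezout coefficients s = -13, t = 358.
Result: 771 · (-13) + 28 · (358) = 1.

gcd(771, 28) = 1; s = -13, t = 358 (check: 771·(-13) + 28·358 = 1).


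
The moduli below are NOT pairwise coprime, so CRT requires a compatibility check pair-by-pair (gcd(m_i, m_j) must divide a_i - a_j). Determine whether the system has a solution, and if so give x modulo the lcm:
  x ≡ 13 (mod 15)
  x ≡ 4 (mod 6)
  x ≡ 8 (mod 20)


Moduli 15, 6, 20 are not pairwise coprime, so CRT works modulo lcm(m_i) when all pairwise compatibility conditions hold.
Pairwise compatibility: gcd(m_i, m_j) must divide a_i - a_j for every pair.
Merge one congruence at a time:
  Start: x ≡ 13 (mod 15).
  Combine with x ≡ 4 (mod 6): gcd(15, 6) = 3; 4 - 13 = -9, which IS divisible by 3, so compatible.
    Write x = 13 + 15·t and substitute into x ≡ 4 (mod 6): 15·t ≡ 4 − 13 = -9 (mod 6).
    Divide the congruence (and modulus) by g = 3: 5·t ≡ -3 (mod 2).
    Reduce coefficients mod 2: 1·t ≡ 1 (mod 2).
    So t ≡ 1 (mod 2).
    Then x = 13 + 15·1 = 28, valid modulo lcm(15, 6) = 30: x ≡ 28 (mod 30).
  Combine with x ≡ 8 (mod 20): gcd(30, 20) = 10; 8 - 28 = -20, which IS divisible by 10, so compatible.
    Write x = 28 + 30·t and substitute into x ≡ 8 (mod 20): 30·t ≡ 8 − 28 = -20 (mod 20).
    Divide the congruence (and modulus) by g = 10: 3·t ≡ -2 (mod 2).
    Reduce coefficients mod 2: 1·t ≡ 0 (mod 2).
    So t ≡ 0 (mod 2).
    Then x = 28 + 30·0 = 28, valid modulo lcm(30, 20) = 60: x ≡ 28 (mod 60).
Verify: 28 mod 15 = 13, 28 mod 6 = 4, 28 mod 20 = 8.

x ≡ 28 (mod 60).


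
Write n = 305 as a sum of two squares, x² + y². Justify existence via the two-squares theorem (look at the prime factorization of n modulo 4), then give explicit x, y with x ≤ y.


Step 1: Factor n = 305 = 5 · 61.
Step 2: Check the mod-4 condition on each prime factor: 5 ≡ 1 (mod 4), exponent 1; 61 ≡ 1 (mod 4), exponent 1.
All primes ≡ 3 (mod 4) appear to even exponent (or don't appear), so by the two-squares theorem n IS expressible as a sum of two squares.
Step 3: Build a representation. Here n = 5 · 61 is a product of primes ≡ 1 (mod 4). Each prime p ≡ 1 (mod 4) is itself a sum of two squares; find a² by testing p − a² for a perfect square:
  5: 5 − 1² = 4 = 2² ⇒ 5 = 1² + 2².
  61: 61 − 1² = 60, 61 − 2² = 57, 61 − 3² = 52, 61 − 4² = 45, 61 − 5² = 36 = 6² ⇒ 61 = 5² + 6².
  Combine using the Brahmagupta–Fibonacci identity (a² + b²)(c² + d²) = (ac − bd)² + (ad + bc)² = (ac + bd)² + (ad − bc)²:
  5 · 61 = 305: from (1² + 2²)(5² + 6²), take (1·5 − 2·6, 1·6 + 2·5) = (5 − 12, 6 + 10) = (-7, 16); dropping signs (only squares matter) gives (7, 16); check 7² + 16² = 49 + 256 = 305 ✓.
Step 4: Order so x ≤ y and verify: 7² + 16² = 49 + 256 = 305 = n. ✓

n = 305 = 7² + 16² (one valid representation with x ≤ y).


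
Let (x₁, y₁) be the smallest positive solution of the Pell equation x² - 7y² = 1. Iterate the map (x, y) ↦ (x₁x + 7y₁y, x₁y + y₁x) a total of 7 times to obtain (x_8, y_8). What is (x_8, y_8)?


Step 1: Find the fundamental solution (x₁, y₁) of x² - 7y² = 1.
  Expand √7 as a continued fraction. a₀ = ⌊√7⌋ = 2; iterate m_{k+1} = d_k·a_k − m_k, d_{k+1} = (7 − m_{k+1}²)/d_k, a_{k+1} = ⌊(a₀ + m_{k+1})/d_{k+1}⌋ (starting m₀ = 0, d₀ = 1), with convergents p_k = a_k·p_{k-1} + p_{k-2}, q_k = a_k·q_{k-1} + q_{k-2} (p₋₁ = 1, q₋₁ = 0):
  k = 0: a₀ = 2; p₀/q₀ = 2/1; p₀² − 7·q₀² = 4 − 7 = -3.
  k = 1: m = 2, d = 3, a = ⌊(2 + 2)/3⌋ = 1; p/q = (1·2 + 1)/(1·1 + 0) = 3/1; p² − 7·q² = 9 − 7 = 2.
  k = 2: m = 1, d = 2, a = ⌊(2 + 1)/2⌋ = 1; p/q = (1·3 + 2)/(1·1 + 1) = 5/2; p² − 7·q² = 25 − 28 = -3.
  k = 3: m = 1, d = 3, a = ⌊(2 + 1)/3⌋ = 1; p/q = (1·5 + 3)/(1·2 + 1) = 8/3; p² − 7·q² = 64 − 63 = 1.
  The first convergent with p² − 7·q² = 1 gives the fundamental solution (x₁, y₁) = (8, 3).
Step 2: Apply the recurrence (x_{n+1}, y_{n+1}) = (x₁x_n + 7y₁y_n, x₁y_n + y₁x_n) repeatedly.
  From (x_1, y_1) = (8, 3): x_2 = 8·8 + 7·3·3 = 127; y_2 = 8·3 + 3·8 = 48.
  From (x_2, y_2) = (127, 48): x_3 = 8·127 + 7·3·48 = 2024; y_3 = 8·48 + 3·127 = 765.
  From (x_3, y_3) = (2024, 765): x_4 = 8·2024 + 7·3·765 = 32257; y_4 = 8·765 + 3·2024 = 12192.
  From (x_4, y_4) = (32257, 12192): x_5 = 8·32257 + 7·3·12192 = 514088; y_5 = 8·12192 + 3·32257 = 194307.
  From (x_5, y_5) = (514088, 194307): x_6 = 8·514088 + 7·3·194307 = 8193151; y_6 = 8·194307 + 3·514088 = 3096720.
  From (x_6, y_6) = (8193151, 3096720): x_7 = 8·8193151 + 7·3·3096720 = 130576328; y_7 = 8·3096720 + 3·8193151 = 49353213.
  From (x_7, y_7) = (130576328, 49353213): x_8 = 8·130576328 + 7·3·49353213 = 2081028097; y_8 = 8·49353213 + 3·130576328 = 786554688.
Step 3: Verify x_8² - 7·y_8² = 4330677940503441409 - 4330677940503441408 = 1 (should be 1). ✓

(x_1, y_1) = (8, 3); (x_8, y_8) = (2081028097, 786554688).


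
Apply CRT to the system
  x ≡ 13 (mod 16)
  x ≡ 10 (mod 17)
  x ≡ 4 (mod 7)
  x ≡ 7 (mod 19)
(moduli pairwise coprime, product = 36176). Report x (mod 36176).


Product of moduli M = 16 · 17 · 7 · 19 = 36176.
Merge one congruence at a time:
  Start: x ≡ 13 (mod 16).
  Combine with x ≡ 10 (mod 17); new modulus lcm = 272.
    Write x = 13 + 16·t and substitute into x ≡ 10 (mod 17): 16·t ≡ 10 − 13 = -3 (mod 17).
    Reduce coefficients mod 17: 16·t ≡ 14 (mod 17).
    The inverse of 16 mod 17 is 16 (since 16·16 = 256 = 15·17 + 1), so t ≡ 16·14 = 224 ≡ 3 (mod 17).
    Then x = 13 + 16·3 = 61, valid modulo lcm(16, 17) = 272: x ≡ 61 (mod 272).
  Combine with x ≡ 4 (mod 7); new modulus lcm = 1904.
    Write x = 61 + 272·t and substitute into x ≡ 4 (mod 7): 272·t ≡ 4 − 61 = -57 (mod 7).
    Reduce coefficients mod 7: 6·t ≡ 6 (mod 7).
    The inverse of 6 mod 7 is 6 (since 6·6 = 36 = 5·7 + 1), so t ≡ 6·6 = 36 ≡ 1 (mod 7).
    Then x = 61 + 272·1 = 333, valid modulo lcm(272, 7) = 1904: x ≡ 333 (mod 1904).
  Combine with x ≡ 7 (mod 19); new modulus lcm = 36176.
    Write x = 333 + 1904·t and substitute into x ≡ 7 (mod 19): 1904·t ≡ 7 − 333 = -326 (mod 19).
    Reduce coefficients mod 19: 4·t ≡ 16 (mod 19).
    The inverse of 4 mod 19 is 5 (since 4·5 = 20 = 1·19 + 1), so t ≡ 5·16 = 80 ≡ 4 (mod 19).
    Then x = 333 + 1904·4 = 7949, valid modulo lcm(1904, 19) = 36176: x ≡ 7949 (mod 36176).
Verify against each original: 7949 mod 16 = 13, 7949 mod 17 = 10, 7949 mod 7 = 4, 7949 mod 19 = 7.

x ≡ 7949 (mod 36176).


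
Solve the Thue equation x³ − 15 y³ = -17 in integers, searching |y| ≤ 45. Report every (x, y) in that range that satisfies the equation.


The equation is x³ - 15y³ = -17. For fixed y, x³ = 15·y³ − 17, so a solution requires the RHS to be a perfect cube.
Strategy: iterate y from -45 to 45, compute RHS = 15·y³ − 17, and check whether it is a (positive or negative) perfect cube.
Check small values of y:
  y = 0: RHS = -17 is not a perfect cube.
  y = 1: RHS = -2 is not a perfect cube.
  y = -1: RHS = -32 is not a perfect cube.
  y = 2: RHS = 103 is not a perfect cube.
  y = -2: RHS = -137 is not a perfect cube.
  y = 3: RHS = 388 is not a perfect cube.
  y = -3: RHS = -422 is not a perfect cube.
Continuing the search up to |y| = 45 finds no solutions either.
No (x, y) in the scanned range satisfies the equation.

No integer solutions with |y| ≤ 45.


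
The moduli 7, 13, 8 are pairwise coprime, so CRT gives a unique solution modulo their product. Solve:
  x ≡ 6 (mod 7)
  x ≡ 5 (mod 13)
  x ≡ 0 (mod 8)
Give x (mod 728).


Moduli 7, 13, 8 are pairwise coprime; by CRT there is a unique solution modulo M = 7 · 13 · 8 = 728.
Solve pairwise, accumulating the modulus:
  Start with x ≡ 6 (mod 7).
  Combine with x ≡ 5 (mod 13): since gcd(7, 13) = 1, we get a unique residue mod 91.
    Write x = 6 + 7·t and substitute into x ≡ 5 (mod 13): 7·t ≡ 5 − 6 = -1 (mod 13).
    Reduce coefficients mod 13: 7·t ≡ 12 (mod 13).
    The inverse of 7 mod 13 is 2 (since 7·2 = 14 = 1·13 + 1), so t ≡ 2·12 = 24 ≡ 11 (mod 13).
    Then x = 6 + 7·11 = 83, valid modulo lcm(7, 13) = 91: x ≡ 83 (mod 91).
  Combine with x ≡ 0 (mod 8): since gcd(91, 8) = 1, we get a unique residue mod 728.
    Write x = 83 + 91·t and substitute into x ≡ 0 (mod 8): 91·t ≡ 0 − 83 = -83 (mod 8).
    Reduce coefficients mod 8: 3·t ≡ 5 (mod 8).
    The inverse of 3 mod 8 is 3 (since 3·3 = 9 = 1·8 + 1), so t ≡ 3·5 = 15 ≡ 7 (mod 8).
    Then x = 83 + 91·7 = 720, valid modulo lcm(91, 8) = 728: x ≡ 720 (mod 728).
Verify: 720 mod 7 = 6 ✓, 720 mod 13 = 5 ✓, 720 mod 8 = 0 ✓.

x ≡ 720 (mod 728).


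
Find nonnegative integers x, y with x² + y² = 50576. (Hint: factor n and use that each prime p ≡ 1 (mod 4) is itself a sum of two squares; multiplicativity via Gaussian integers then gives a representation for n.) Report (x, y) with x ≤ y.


Step 1: Factor n = 50576 = 2^4 · 29 · 109.
Step 2: Check the mod-4 condition on each prime factor: 2 = 2 (special); 29 ≡ 1 (mod 4), exponent 1; 109 ≡ 1 (mod 4), exponent 1.
All primes ≡ 3 (mod 4) appear to even exponent (or don't appear), so by the two-squares theorem n IS expressible as a sum of two squares.
Step 3: Build a representation. Group n = k² · m with k = 4 and m = 29 · 109 = 3161 (a product of primes ≡ 1 (mod 4)); a representation of m scales to one of n via (k·x)² + (k·y)² = k²(x² + y²). Each prime p ≡ 1 (mod 4) is itself a sum of two squares; find a² by testing p − a² for a perfect square:
  29: 29 − 1² = 28, 29 − 2² = 25 = 5² ⇒ 29 = 2² + 5².
  109: 109 − 1² = 108, 109 − 2² = 105, 109 − 3² = 100 = 10² ⇒ 109 = 3² + 10².
  Combine using the Brahmagupta–Fibonacci identity (a² + b²)(c² + d²) = (ac − bd)² + (ad + bc)² = (ac + bd)² + (ad − bc)²:
  29 · 109 = 3161: from (2² + 5²)(3² + 10²), take (2·3 − 5·10, 2·10 + 5·3) = (6 − 50, 20 + 15) = (-44, 35); dropping signs (only squares matter) gives (44, 35); check 44² + 35² = 1936 + 1225 = 3161 ✓.
  Scale by k = 4: (4·44, 4·35) = (176, 140).
Step 4: Order so x ≤ y and verify: 140² + 176² = 19600 + 30976 = 50576 = n. ✓

n = 50576 = 140² + 176² (one valid representation with x ≤ y).


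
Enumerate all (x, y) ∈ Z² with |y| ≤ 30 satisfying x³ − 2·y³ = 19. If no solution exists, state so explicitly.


The equation is x³ - 2y³ = 19. For fixed y, x³ = 2·y³ + 19, so a solution requires the RHS to be a perfect cube.
Strategy: iterate y from -30 to 30, compute RHS = 2·y³ + 19, and check whether it is a (positive or negative) perfect cube.
Check small values of y:
  y = 0: RHS = 19 is not a perfect cube.
  y = 1: RHS = 21 is not a perfect cube.
  y = -1: RHS = 17 is not a perfect cube.
  y = 2: RHS = 35 is not a perfect cube.
  y = -2: RHS = 3 is not a perfect cube.
  y = 3: RHS = 73 is not a perfect cube.
  y = -3: RHS = -35 is not a perfect cube.
Continuing the search up to |y| = 30 finds no solutions either.
No (x, y) in the scanned range satisfies the equation.

No integer solutions with |y| ≤ 30.


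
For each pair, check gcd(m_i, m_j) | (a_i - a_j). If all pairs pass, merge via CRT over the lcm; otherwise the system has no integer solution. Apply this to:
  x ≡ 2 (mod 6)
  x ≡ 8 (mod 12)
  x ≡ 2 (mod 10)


Moduli 6, 12, 10 are not pairwise coprime, so CRT works modulo lcm(m_i) when all pairwise compatibility conditions hold.
Pairwise compatibility: gcd(m_i, m_j) must divide a_i - a_j for every pair.
Merge one congruence at a time:
  Start: x ≡ 2 (mod 6).
  Combine with x ≡ 8 (mod 12): gcd(6, 12) = 6; 8 - 2 = 6, which IS divisible by 6, so compatible.
    Write x = 2 + 6·t and substitute into x ≡ 8 (mod 12): 6·t ≡ 8 − 2 = 6 (mod 12).
    Divide the congruence (and modulus) by g = 6: 1·t ≡ 1 (mod 2).
    So t ≡ 1 (mod 2).
    Then x = 2 + 6·1 = 8, valid modulo lcm(6, 12) = 12: x ≡ 8 (mod 12).
  Combine with x ≡ 2 (mod 10): gcd(12, 10) = 2; 2 - 8 = -6, which IS divisible by 2, so compatible.
    Write x = 8 + 12·t and substitute into x ≡ 2 (mod 10): 12·t ≡ 2 − 8 = -6 (mod 10).
    Divide the congruence (and modulus) by g = 2: 6·t ≡ -3 (mod 5).
    Reduce coefficients mod 5: 1·t ≡ 2 (mod 5).
    So t ≡ 2 (mod 5).
    Then x = 8 + 12·2 = 32, valid modulo lcm(12, 10) = 60: x ≡ 32 (mod 60).
Verify: 32 mod 6 = 2, 32 mod 12 = 8, 32 mod 10 = 2.

x ≡ 32 (mod 60).


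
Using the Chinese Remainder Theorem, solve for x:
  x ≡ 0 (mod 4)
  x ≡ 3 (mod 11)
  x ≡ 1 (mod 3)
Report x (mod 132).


Moduli 4, 11, 3 are pairwise coprime; by CRT there is a unique solution modulo M = 4 · 11 · 3 = 132.
Solve pairwise, accumulating the modulus:
  Start with x ≡ 0 (mod 4).
  Combine with x ≡ 3 (mod 11): since gcd(4, 11) = 1, we get a unique residue mod 44.
    Write x = 0 + 4·t and substitute into x ≡ 3 (mod 11): 4·t ≡ 3 − 0 = 3 (mod 11).
    The inverse of 4 mod 11 is 3 (since 4·3 = 12 = 1·11 + 1), so t ≡ 3·3 = 9 ≡ 9 (mod 11).
    Then x = 0 + 4·9 = 36, valid modulo lcm(4, 11) = 44: x ≡ 36 (mod 44).
  Combine with x ≡ 1 (mod 3): since gcd(44, 3) = 1, we get a unique residue mod 132.
    Write x = 36 + 44·t and substitute into x ≡ 1 (mod 3): 44·t ≡ 1 − 36 = -35 (mod 3).
    Reduce coefficients mod 3: 2·t ≡ 1 (mod 3).
    The inverse of 2 mod 3 is 2 (since 2·2 = 4 = 1·3 + 1), so t ≡ 2·1 = 2 ≡ 2 (mod 3).
    Then x = 36 + 44·2 = 124, valid modulo lcm(44, 3) = 132: x ≡ 124 (mod 132).
Verify: 124 mod 4 = 0 ✓, 124 mod 11 = 3 ✓, 124 mod 3 = 1 ✓.

x ≡ 124 (mod 132).


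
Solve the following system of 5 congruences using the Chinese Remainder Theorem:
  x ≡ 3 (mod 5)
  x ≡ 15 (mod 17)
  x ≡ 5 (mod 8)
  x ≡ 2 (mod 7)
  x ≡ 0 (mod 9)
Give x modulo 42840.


Product of moduli M = 5 · 17 · 8 · 7 · 9 = 42840.
Merge one congruence at a time:
  Start: x ≡ 3 (mod 5).
  Combine with x ≡ 15 (mod 17); new modulus lcm = 85.
    Write x = 3 + 5·t and substitute into x ≡ 15 (mod 17): 5·t ≡ 15 − 3 = 12 (mod 17).
    The inverse of 5 mod 17 is 7 (since 5·7 = 35 = 2·17 + 1), so t ≡ 7·12 = 84 ≡ 16 (mod 17).
    Then x = 3 + 5·16 = 83, valid modulo lcm(5, 17) = 85: x ≡ 83 (mod 85).
  Combine with x ≡ 5 (mod 8); new modulus lcm = 680.
    Write x = 83 + 85·t and substitute into x ≡ 5 (mod 8): 85·t ≡ 5 − 83 = -78 (mod 8).
    Reduce coefficients mod 8: 5·t ≡ 2 (mod 8).
    The inverse of 5 mod 8 is 5 (since 5·5 = 25 = 3·8 + 1), so t ≡ 5·2 = 10 ≡ 2 (mod 8).
    Then x = 83 + 85·2 = 253, valid modulo lcm(85, 8) = 680: x ≡ 253 (mod 680).
  Combine with x ≡ 2 (mod 7); new modulus lcm = 4760.
    Write x = 253 + 680·t and substitute into x ≡ 2 (mod 7): 680·t ≡ 2 − 253 = -251 (mod 7).
    Reduce coefficients mod 7: 1·t ≡ 1 (mod 7).
    So t ≡ 1 (mod 7).
    Then x = 253 + 680·1 = 933, valid modulo lcm(680, 7) = 4760: x ≡ 933 (mod 4760).
  Combine with x ≡ 0 (mod 9); new modulus lcm = 42840.
    Write x = 933 + 4760·t and substitute into x ≡ 0 (mod 9): 4760·t ≡ 0 − 933 = -933 (mod 9).
    Reduce coefficients mod 9: 8·t ≡ 3 (mod 9).
    The inverse of 8 mod 9 is 8 (since 8·8 = 64 = 7·9 + 1), so t ≡ 8·3 = 24 ≡ 6 (mod 9).
    Then x = 933 + 4760·6 = 29493, valid modulo lcm(4760, 9) = 42840: x ≡ 29493 (mod 42840).
Verify against each original: 29493 mod 5 = 3, 29493 mod 17 = 15, 29493 mod 8 = 5, 29493 mod 7 = 2, 29493 mod 9 = 0.

x ≡ 29493 (mod 42840).


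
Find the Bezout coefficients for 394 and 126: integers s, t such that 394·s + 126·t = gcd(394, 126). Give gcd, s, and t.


Euclidean algorithm on (394, 126) — divide until remainder is 0:
  394 = 3 · 126 + 16
  126 = 7 · 16 + 14
  16 = 1 · 14 + 2
  14 = 7 · 2 + 0
gcd(394, 126) = 2.
Track Bezout coefficients alongside the remainders: start with r₀ = 394 = a·1 + b·0 (s = 1, t = 0) and r₁ = 126 = a·0 + b·1 (s = 0, t = 1); each new remainder r_{k+1} = r_{k-1} − q_k·r_k inherits s_{k+1} = s_{k-1} − q_k·s_k, t_{k+1} = t_{k-1} − q_k·t_k, so r_k = a·s_k + b·t_k at every step:
  q = 3: r = 16, s = 1 − 3·0 = 1, t = 0 − 3·1 = -3  (check: 394·1 + 126·(-3) = 16)
  q = 7: r = 14, s = 0 − 7·1 = -7, t = 1 − 7·(-3) = 22  (check: 394·(-7) + 126·22 = 14)
  q = 1: r = 2, s = 1 − 1·(-7) = 8, t = -3 − 1·22 = -25  (check: 394·8 + 126·(-25) = 2)
The row with r = 2 (the gcd) gives the Bezout coefficients s = 8, t = -25.
Result: 394 · (8) + 126 · (-25) = 2.

gcd(394, 126) = 2; s = 8, t = -25 (check: 394·8 + 126·(-25) = 2).


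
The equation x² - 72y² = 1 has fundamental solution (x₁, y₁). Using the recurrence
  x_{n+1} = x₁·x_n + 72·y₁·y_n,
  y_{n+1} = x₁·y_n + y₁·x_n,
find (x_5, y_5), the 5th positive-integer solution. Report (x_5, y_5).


Step 1: Find the fundamental solution (x₁, y₁) of x² - 72y² = 1.
  Expand √72 as a continued fraction. a₀ = ⌊√72⌋ = 8; iterate m_{k+1} = d_k·a_k − m_k, d_{k+1} = (72 − m_{k+1}²)/d_k, a_{k+1} = ⌊(a₀ + m_{k+1})/d_{k+1}⌋ (starting m₀ = 0, d₀ = 1), with convergents p_k = a_k·p_{k-1} + p_{k-2}, q_k = a_k·q_{k-1} + q_{k-2} (p₋₁ = 1, q₋₁ = 0):
  k = 0: a₀ = 8; p₀/q₀ = 8/1; p₀² − 72·q₀² = 64 − 72 = -8.
  k = 1: m = 8, d = 8, a = ⌊(8 + 8)/8⌋ = 2; p/q = (2·8 + 1)/(2·1 + 0) = 17/2; p² − 72·q² = 289 − 288 = 1.
  The first convergent with p² − 72·q² = 1 gives the fundamental solution (x₁, y₁) = (17, 2).
Step 2: Apply the recurrence (x_{n+1}, y_{n+1}) = (x₁x_n + 72y₁y_n, x₁y_n + y₁x_n) repeatedly.
  From (x_1, y_1) = (17, 2): x_2 = 17·17 + 72·2·2 = 577; y_2 = 17·2 + 2·17 = 68.
  From (x_2, y_2) = (577, 68): x_3 = 17·577 + 72·2·68 = 19601; y_3 = 17·68 + 2·577 = 2310.
  From (x_3, y_3) = (19601, 2310): x_4 = 17·19601 + 72·2·2310 = 665857; y_4 = 17·2310 + 2·19601 = 78472.
  From (x_4, y_4) = (665857, 78472): x_5 = 17·665857 + 72·2·78472 = 22619537; y_5 = 17·78472 + 2·665857 = 2665738.
Step 3: Verify x_5² - 72·y_5² = 511643454094369 - 511643454094368 = 1 (should be 1). ✓

(x_1, y_1) = (17, 2); (x_5, y_5) = (22619537, 2665738).


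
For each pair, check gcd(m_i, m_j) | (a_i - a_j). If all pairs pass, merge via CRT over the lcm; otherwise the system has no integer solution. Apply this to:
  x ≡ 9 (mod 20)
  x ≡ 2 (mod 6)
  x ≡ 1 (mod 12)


Moduli 20, 6, 12 are not pairwise coprime, so CRT works modulo lcm(m_i) when all pairwise compatibility conditions hold.
Pairwise compatibility: gcd(m_i, m_j) must divide a_i - a_j for every pair.
Merge one congruence at a time:
  Start: x ≡ 9 (mod 20).
  Combine with x ≡ 2 (mod 6): gcd(20, 6) = 2, and 2 - 9 = -7 is NOT divisible by 2.
    ⇒ system is inconsistent (no integer solution).

No solution (the system is inconsistent).


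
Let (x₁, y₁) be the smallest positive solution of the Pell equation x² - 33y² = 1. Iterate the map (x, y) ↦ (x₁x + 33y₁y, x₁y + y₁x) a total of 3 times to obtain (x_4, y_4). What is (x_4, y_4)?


Step 1: Find the fundamental solution (x₁, y₁) of x² - 33y² = 1.
  Expand √33 as a continued fraction. a₀ = ⌊√33⌋ = 5; iterate m_{k+1} = d_k·a_k − m_k, d_{k+1} = (33 − m_{k+1}²)/d_k, a_{k+1} = ⌊(a₀ + m_{k+1})/d_{k+1}⌋ (starting m₀ = 0, d₀ = 1), with convergents p_k = a_k·p_{k-1} + p_{k-2}, q_k = a_k·q_{k-1} + q_{k-2} (p₋₁ = 1, q₋₁ = 0):
  k = 0: a₀ = 5; p₀/q₀ = 5/1; p₀² − 33·q₀² = 25 − 33 = -8.
  k = 1: m = 5, d = 8, a = ⌊(5 + 5)/8⌋ = 1; p/q = (1·5 + 1)/(1·1 + 0) = 6/1; p² − 33·q² = 36 − 33 = 3.
  k = 2: m = 3, d = 3, a = ⌊(5 + 3)/3⌋ = 2; p/q = (2·6 + 5)/(2·1 + 1) = 17/3; p² − 33·q² = 289 − 297 = -8.
  k = 3: m = 3, d = 8, a = ⌊(5 + 3)/8⌋ = 1; p/q = (1·17 + 6)/(1·3 + 1) = 23/4; p² − 33·q² = 529 − 528 = 1.
  The first convergent with p² − 33·q² = 1 gives the fundamental solution (x₁, y₁) = (23, 4).
Step 2: Apply the recurrence (x_{n+1}, y_{n+1}) = (x₁x_n + 33y₁y_n, x₁y_n + y₁x_n) repeatedly.
  From (x_1, y_1) = (23, 4): x_2 = 23·23 + 33·4·4 = 1057; y_2 = 23·4 + 4·23 = 184.
  From (x_2, y_2) = (1057, 184): x_3 = 23·1057 + 33·4·184 = 48599; y_3 = 23·184 + 4·1057 = 8460.
  From (x_3, y_3) = (48599, 8460): x_4 = 23·48599 + 33·4·8460 = 2234497; y_4 = 23·8460 + 4·48599 = 388976.
Step 3: Verify x_4² - 33·y_4² = 4992976843009 - 4992976843008 = 1 (should be 1). ✓

(x_1, y_1) = (23, 4); (x_4, y_4) = (2234497, 388976).


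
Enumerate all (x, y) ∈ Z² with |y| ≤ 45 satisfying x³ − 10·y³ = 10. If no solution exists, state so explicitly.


The equation is x³ - 10y³ = 10. For fixed y, x³ = 10·y³ + 10, so a solution requires the RHS to be a perfect cube.
Strategy: iterate y from -45 to 45, compute RHS = 10·y³ + 10, and check whether it is a (positive or negative) perfect cube.
Check small values of y:
  y = 0: RHS = 10 is not a perfect cube.
  y = 1: RHS = 20 is not a perfect cube.
  y = -1: RHS = 0 = (0)³ ⇒ x = 0 works.
  y = 2: RHS = 90 is not a perfect cube.
  y = -2: RHS = -70 is not a perfect cube.
  y = 3: RHS = 280 is not a perfect cube.
  y = -3: RHS = -260 is not a perfect cube.
Continuing the search up to |y| = 45 finds no further solutions beyond those listed.
Collected solutions: (0, -1).

Solutions (with |y| ≤ 45): (0, -1).


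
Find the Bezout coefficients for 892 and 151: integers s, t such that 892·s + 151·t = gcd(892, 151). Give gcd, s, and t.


Euclidean algorithm on (892, 151) — divide until remainder is 0:
  892 = 5 · 151 + 137
  151 = 1 · 137 + 14
  137 = 9 · 14 + 11
  14 = 1 · 11 + 3
  11 = 3 · 3 + 2
  3 = 1 · 2 + 1
  2 = 2 · 1 + 0
gcd(892, 151) = 1.
Track Bezout coefficients alongside the remainders: start with r₀ = 892 = a·1 + b·0 (s = 1, t = 0) and r₁ = 151 = a·0 + b·1 (s = 0, t = 1); each new remainder r_{k+1} = r_{k-1} − q_k·r_k inherits s_{k+1} = s_{k-1} − q_k·s_k, t_{k+1} = t_{k-1} − q_k·t_k, so r_k = a·s_k + b·t_k at every step:
  q = 5: r = 137, s = 1 − 5·0 = 1, t = 0 − 5·1 = -5  (check: 892·1 + 151·(-5) = 137)
  q = 1: r = 14, s = 0 − 1·1 = -1, t = 1 − 1·(-5) = 6  (check: 892·(-1) + 151·6 = 14)
  q = 9: r = 11, s = 1 − 9·(-1) = 10, t = -5 − 9·6 = -59  (check: 892·10 + 151·(-59) = 11)
  q = 1: r = 3, s = -1 − 1·10 = -11, t = 6 − 1·(-59) = 65  (check: 892·(-11) + 151·65 = 3)
  q = 3: r = 2, s = 10 − 3·(-11) = 43, t = -59 − 3·65 = -254  (check: 892·43 + 151·(-254) = 2)
  q = 1: r = 1, s = -11 − 1·43 = -54, t = 65 − 1·(-254) = 319  (check: 892·(-54) + 151·319 = 1)
The row with r = 1 (the gcd) gives the Bezout coefficients s = -54, t = 319.
Result: 892 · (-54) + 151 · (319) = 1.

gcd(892, 151) = 1; s = -54, t = 319 (check: 892·(-54) + 151·319 = 1).


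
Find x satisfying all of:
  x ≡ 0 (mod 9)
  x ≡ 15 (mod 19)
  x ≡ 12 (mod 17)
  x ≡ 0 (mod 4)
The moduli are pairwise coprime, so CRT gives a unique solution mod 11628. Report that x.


Product of moduli M = 9 · 19 · 17 · 4 = 11628.
Merge one congruence at a time:
  Start: x ≡ 0 (mod 9).
  Combine with x ≡ 15 (mod 19); new modulus lcm = 171.
    Write x = 0 + 9·t and substitute into x ≡ 15 (mod 19): 9·t ≡ 15 − 0 = 15 (mod 19).
    The inverse of 9 mod 19 is 17 (since 9·17 = 153 = 8·19 + 1), so t ≡ 17·15 = 255 ≡ 8 (mod 19).
    Then x = 0 + 9·8 = 72, valid modulo lcm(9, 19) = 171: x ≡ 72 (mod 171).
  Combine with x ≡ 12 (mod 17); new modulus lcm = 2907.
    Write x = 72 + 171·t and substitute into x ≡ 12 (mod 17): 171·t ≡ 12 − 72 = -60 (mod 17).
    Reduce coefficients mod 17: 1·t ≡ 8 (mod 17).
    So t ≡ 8 (mod 17).
    Then x = 72 + 171·8 = 1440, valid modulo lcm(171, 17) = 2907: x ≡ 1440 (mod 2907).
  Combine with x ≡ 0 (mod 4); new modulus lcm = 11628.
    Write x = 1440 + 2907·t and substitute into x ≡ 0 (mod 4): 2907·t ≡ 0 − 1440 = -1440 (mod 4).
    Reduce coefficients mod 4: 3·t ≡ 0 (mod 4).
    The inverse of 3 mod 4 is 3 (since 3·3 = 9 = 2·4 + 1), so t ≡ 3·0 = 0 ≡ 0 (mod 4).
    Then x = 1440 + 2907·0 = 1440, valid modulo lcm(2907, 4) = 11628: x ≡ 1440 (mod 11628).
Verify against each original: 1440 mod 9 = 0, 1440 mod 19 = 15, 1440 mod 17 = 12, 1440 mod 4 = 0.

x ≡ 1440 (mod 11628).


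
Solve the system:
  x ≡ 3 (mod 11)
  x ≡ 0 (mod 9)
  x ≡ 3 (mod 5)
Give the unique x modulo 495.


Moduli 11, 9, 5 are pairwise coprime; by CRT there is a unique solution modulo M = 11 · 9 · 5 = 495.
Solve pairwise, accumulating the modulus:
  Start with x ≡ 3 (mod 11).
  Combine with x ≡ 0 (mod 9): since gcd(11, 9) = 1, we get a unique residue mod 99.
    Write x = 3 + 11·t and substitute into x ≡ 0 (mod 9): 11·t ≡ 0 − 3 = -3 (mod 9).
    Reduce coefficients mod 9: 2·t ≡ 6 (mod 9).
    The inverse of 2 mod 9 is 5 (since 2·5 = 10 = 1·9 + 1), so t ≡ 5·6 = 30 ≡ 3 (mod 9).
    Then x = 3 + 11·3 = 36, valid modulo lcm(11, 9) = 99: x ≡ 36 (mod 99).
  Combine with x ≡ 3 (mod 5): since gcd(99, 5) = 1, we get a unique residue mod 495.
    Write x = 36 + 99·t and substitute into x ≡ 3 (mod 5): 99·t ≡ 3 − 36 = -33 (mod 5).
    Reduce coefficients mod 5: 4·t ≡ 2 (mod 5).
    The inverse of 4 mod 5 is 4 (since 4·4 = 16 = 3·5 + 1), so t ≡ 4·2 = 8 ≡ 3 (mod 5).
    Then x = 36 + 99·3 = 333, valid modulo lcm(99, 5) = 495: x ≡ 333 (mod 495).
Verify: 333 mod 11 = 3 ✓, 333 mod 9 = 0 ✓, 333 mod 5 = 3 ✓.

x ≡ 333 (mod 495).


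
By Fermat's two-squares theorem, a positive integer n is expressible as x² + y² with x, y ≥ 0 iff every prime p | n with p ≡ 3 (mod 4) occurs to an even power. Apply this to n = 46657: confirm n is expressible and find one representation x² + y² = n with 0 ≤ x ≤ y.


Step 1: Factor n = 46657 = 13 · 37 · 97.
Step 2: Check the mod-4 condition on each prime factor: 13 ≡ 1 (mod 4), exponent 1; 37 ≡ 1 (mod 4), exponent 1; 97 ≡ 1 (mod 4), exponent 1.
All primes ≡ 3 (mod 4) appear to even exponent (or don't appear), so by the two-squares theorem n IS expressible as a sum of two squares.
Step 3: Build a representation. Here n = 13 · 37 · 97 is a product of primes ≡ 1 (mod 4). Each prime p ≡ 1 (mod 4) is itself a sum of two squares; find a² by testing p − a² for a perfect square:
  13: 13 − 1² = 12, 13 − 2² = 9 = 3² ⇒ 13 = 2² + 3².
  37: 37 − 1² = 36 = 6² ⇒ 37 = 1² + 6².
  97: 97 − 1² = 96, 97 − 2² = 93, 97 − 3² = 88, 97 − 4² = 81 = 9² ⇒ 97 = 4² + 9².
  Combine using the Brahmagupta–Fibonacci identity (a² + b²)(c² + d²) = (ac − bd)² + (ad + bc)² = (ac + bd)² + (ad − bc)²:
  13 · 37 = 481: from (2² + 3²)(1² + 6²), take (2·1 − 3·6, 2·6 + 3·1) = (2 − 18, 12 + 3) = (-16, 15); dropping signs (only squares matter) gives (16, 15); check 16² + 15² = 256 + 225 = 481 ✓.
  481 · 97 = 46657: from (16² + 15²)(4² + 9²), take (16·4 − 15·9, 16·9 + 15·4) = (64 − 135, 144 + 60) = (-71, 204); dropping signs (only squares matter) gives (71, 204); check 71² + 204² = 5041 + 41616 = 46657 ✓.
Step 4: Order so x ≤ y and verify: 71² + 204² = 5041 + 41616 = 46657 = n. ✓

n = 46657 = 71² + 204² (one valid representation with x ≤ y).


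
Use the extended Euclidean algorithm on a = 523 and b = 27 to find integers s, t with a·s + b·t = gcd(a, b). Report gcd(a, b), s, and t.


Euclidean algorithm on (523, 27) — divide until remainder is 0:
  523 = 19 · 27 + 10
  27 = 2 · 10 + 7
  10 = 1 · 7 + 3
  7 = 2 · 3 + 1
  3 = 3 · 1 + 0
gcd(523, 27) = 1.
Track Bezout coefficients alongside the remainders: start with r₀ = 523 = a·1 + b·0 (s = 1, t = 0) and r₁ = 27 = a·0 + b·1 (s = 0, t = 1); each new remainder r_{k+1} = r_{k-1} − q_k·r_k inherits s_{k+1} = s_{k-1} − q_k·s_k, t_{k+1} = t_{k-1} − q_k·t_k, so r_k = a·s_k + b·t_k at every step:
  q = 19: r = 10, s = 1 − 19·0 = 1, t = 0 − 19·1 = -19  (check: 523·1 + 27·(-19) = 10)
  q = 2: r = 7, s = 0 − 2·1 = -2, t = 1 − 2·(-19) = 39  (check: 523·(-2) + 27·39 = 7)
  q = 1: r = 3, s = 1 − 1·(-2) = 3, t = -19 − 1·39 = -58  (check: 523·3 + 27·(-58) = 3)
  q = 2: r = 1, s = -2 − 2·3 = -8, t = 39 − 2·(-58) = 155  (check: 523·(-8) + 27·155 = 1)
The row with r = 1 (the gcd) gives the Bezout coefficients s = -8, t = 155.
Result: 523 · (-8) + 27 · (155) = 1.

gcd(523, 27) = 1; s = -8, t = 155 (check: 523·(-8) + 27·155 = 1).


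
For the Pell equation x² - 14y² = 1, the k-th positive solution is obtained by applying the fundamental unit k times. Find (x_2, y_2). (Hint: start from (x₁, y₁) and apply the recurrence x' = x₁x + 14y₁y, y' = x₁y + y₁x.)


Step 1: Find the fundamental solution (x₁, y₁) of x² - 14y² = 1.
  Expand √14 as a continued fraction. a₀ = ⌊√14⌋ = 3; iterate m_{k+1} = d_k·a_k − m_k, d_{k+1} = (14 − m_{k+1}²)/d_k, a_{k+1} = ⌊(a₀ + m_{k+1})/d_{k+1}⌋ (starting m₀ = 0, d₀ = 1), with convergents p_k = a_k·p_{k-1} + p_{k-2}, q_k = a_k·q_{k-1} + q_{k-2} (p₋₁ = 1, q₋₁ = 0):
  k = 0: a₀ = 3; p₀/q₀ = 3/1; p₀² − 14·q₀² = 9 − 14 = -5.
  k = 1: m = 3, d = 5, a = ⌊(3 + 3)/5⌋ = 1; p/q = (1·3 + 1)/(1·1 + 0) = 4/1; p² − 14·q² = 16 − 14 = 2.
  k = 2: m = 2, d = 2, a = ⌊(3 + 2)/2⌋ = 2; p/q = (2·4 + 3)/(2·1 + 1) = 11/3; p² − 14·q² = 121 − 126 = -5.
  k = 3: m = 2, d = 5, a = ⌊(3 + 2)/5⌋ = 1; p/q = (1·11 + 4)/(1·3 + 1) = 15/4; p² − 14·q² = 225 − 224 = 1.
  The first convergent with p² − 14·q² = 1 gives the fundamental solution (x₁, y₁) = (15, 4).
Step 2: Apply the recurrence (x_{n+1}, y_{n+1}) = (x₁x_n + 14y₁y_n, x₁y_n + y₁x_n) repeatedly.
  From (x_1, y_1) = (15, 4): x_2 = 15·15 + 14·4·4 = 449; y_2 = 15·4 + 4·15 = 120.
Step 3: Verify x_2² - 14·y_2² = 201601 - 201600 = 1 (should be 1). ✓

(x_1, y_1) = (15, 4); (x_2, y_2) = (449, 120).
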